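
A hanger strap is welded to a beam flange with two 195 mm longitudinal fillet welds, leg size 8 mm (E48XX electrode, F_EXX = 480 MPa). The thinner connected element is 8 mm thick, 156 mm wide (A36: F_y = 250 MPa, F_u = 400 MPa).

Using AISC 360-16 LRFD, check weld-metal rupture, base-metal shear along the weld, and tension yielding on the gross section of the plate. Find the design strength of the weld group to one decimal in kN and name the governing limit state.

280.8 kN (gross-section yield governs)

Weld metal: throat = 0.707×8 = 5.656 mm, L = 2×195 = 390 mm. φR_n = 0.75 × 0.6 × 480 × 5.656 × 390 = 476.5 kN.
Base metal shear (8 mm plate): yield φR_n = 1.0×0.6×250×8×390 = 468.0 kN; rupture φR_n = 0.75×0.6×400×8×390 = 561.6 kN; take 468.0 kN (yield).
Tension yield (gross): A_g = 156×8 = 1248 mm². φR_n = 0.90 × 250 × 1248 = 280.8 kN.
Governing: min(476.5, 468.0, 280.8) = 280.8 kN → gross-section yield.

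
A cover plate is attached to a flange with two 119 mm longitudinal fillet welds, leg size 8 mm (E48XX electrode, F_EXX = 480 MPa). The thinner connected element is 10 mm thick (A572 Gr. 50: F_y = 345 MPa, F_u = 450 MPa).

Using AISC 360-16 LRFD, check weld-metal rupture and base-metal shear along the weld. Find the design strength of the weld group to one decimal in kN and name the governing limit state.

Weld metal: throat = 0.707×8 = 5.656 mm, L = 2×119 = 238 mm. φR_n = 0.75 × 0.6 × 480 × 5.656 × 238 = 290.8 kN.
Base metal shear (10 mm plate): yield φR_n = 1.0×0.6×345×10×238 = 492.7 kN; rupture φR_n = 0.75×0.6×450×10×238 = 482.0 kN; take 482.0 kN (rupture).
Governing: min(290.8, 482.0) = 290.8 kN → weld metal.

290.8 kN (weld metal governs)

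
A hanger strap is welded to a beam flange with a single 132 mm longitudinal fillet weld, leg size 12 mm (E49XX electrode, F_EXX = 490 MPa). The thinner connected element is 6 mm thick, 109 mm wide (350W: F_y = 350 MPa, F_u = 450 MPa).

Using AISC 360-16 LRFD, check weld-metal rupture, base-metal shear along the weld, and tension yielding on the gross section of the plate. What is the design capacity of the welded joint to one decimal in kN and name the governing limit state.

160.4 kN (base-metal shear governs)

Weld metal: throat = 0.707×12 = 8.484 mm, L = 132 mm. φR_n = 0.75 × 0.6 × 490 × 8.484 × 132 = 246.9 kN.
Base metal shear (6 mm plate): yield φR_n = 1.0×0.6×350×6×132 = 166.3 kN; rupture φR_n = 0.75×0.6×450×6×132 = 160.4 kN; take 160.4 kN (rupture).
Tension yield (gross): A_g = 109×6 = 654 mm². φR_n = 0.90 × 350 × 654 = 206.0 kN.
Governing: min(246.9, 160.4, 206.0) = 160.4 kN → base-metal shear.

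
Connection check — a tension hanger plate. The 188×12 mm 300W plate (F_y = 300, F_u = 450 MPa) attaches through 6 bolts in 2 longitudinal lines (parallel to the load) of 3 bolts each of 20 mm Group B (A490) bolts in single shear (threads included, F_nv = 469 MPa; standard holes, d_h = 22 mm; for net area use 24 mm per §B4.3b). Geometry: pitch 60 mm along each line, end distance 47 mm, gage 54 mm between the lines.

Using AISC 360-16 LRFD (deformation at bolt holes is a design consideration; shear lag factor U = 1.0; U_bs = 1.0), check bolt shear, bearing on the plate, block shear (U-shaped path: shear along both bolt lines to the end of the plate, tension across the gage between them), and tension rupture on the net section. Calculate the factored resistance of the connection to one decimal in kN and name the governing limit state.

Bolt shear: A_b = π(20)²/4 = 314.16 mm². φR_n = 0.75 × 469 × 314.16 × 6 × 1 = 663.0 kN.
Bearing (12 mm plate, F_u = 450 MPa): end bolts L_c = 47 − 22/2 = 36, R_n = min(1.2×36×12×450, 2.4×20×12×450) = 233.28 kN/bolt; interior L_c = 60 − 22 = 38, R_n = 246.24 kN/bolt. φR_n = 0.75 × (2×233.28 + 4×246.24) = 1088.6 kN.
Block shear: shear path 2×[47+2×60] = 2×167 mm, A_gv = 4008, A_nv = 2×(167 − 2.5×24)×12 = 2568 mm²; tension across gage: (54 − 1×24)×12 = 360 mm². R_n = min(0.6×450×2568, 0.6×300×4008) + 1.0×450×360 = min(693.36, 721.44) + 162 = 855.36 kN. φR_n = 0.75 × 855.36 = 641.5 kN.
Tension rupture (net): A_n = (188 − 2×24)×12 = 1680 mm² (U = 1.0, A_e = A_n). φR_n = 0.75 × 450 × 1680 = 567.0 kN.
Governing: min(663.0, 1088.6, 641.5, 567.0) = 567.0 kN → net-section rupture.

567.0 kN (net-section rupture governs)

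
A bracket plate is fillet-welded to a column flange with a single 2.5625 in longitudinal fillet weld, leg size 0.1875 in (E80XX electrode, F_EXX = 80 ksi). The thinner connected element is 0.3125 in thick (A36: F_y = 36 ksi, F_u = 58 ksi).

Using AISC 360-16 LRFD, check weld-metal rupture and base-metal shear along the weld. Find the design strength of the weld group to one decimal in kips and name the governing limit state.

Weld metal: throat = 0.707×0.1875 = 0.13256 in, L = 2.5625 in. φR_n = 0.75 × 0.6 × 80 × 0.13256 × 2.5625 = 12.2 kips.
Base metal shear (0.3125 in plate): yield φR_n = 1.0×0.6×36×0.3125×2.5625 = 17.3 kips; rupture φR_n = 0.75×0.6×58×0.3125×2.5625 = 20.9 kips; take 17.3 kips (yield).
Governing: min(12.2, 17.3) = 12.2 kips → weld metal.

12.2 kips (weld metal governs)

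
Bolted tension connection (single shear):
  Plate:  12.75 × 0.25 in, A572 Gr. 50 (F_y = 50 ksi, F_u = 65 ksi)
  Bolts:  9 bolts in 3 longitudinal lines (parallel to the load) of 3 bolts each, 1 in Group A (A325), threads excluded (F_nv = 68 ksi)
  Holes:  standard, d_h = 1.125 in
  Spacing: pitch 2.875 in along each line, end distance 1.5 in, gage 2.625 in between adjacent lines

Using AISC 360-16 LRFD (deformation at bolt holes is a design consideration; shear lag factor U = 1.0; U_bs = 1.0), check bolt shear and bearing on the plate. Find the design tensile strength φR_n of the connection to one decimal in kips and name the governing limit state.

194.7 kips (bearing governs)

Bolt shear: A_b = π(1)²/4 = 0.7854 in². φR_n = 0.75 × 68 × 0.7854 × 9 × 1 = 360.5 kips.
Bearing (0.25 in plate, F_u = 65 ksi): end bolts L_c = 1.5 − 1.125/2 = 0.9375, R_n = min(1.2×0.9375×0.25×65, 2.4×1×0.25×65) = 18.281 kips/bolt; interior L_c = 2.875 − 1.125 = 1.75, R_n = 34.125 kips/bolt. φR_n = 0.75 × (3×18.281 + 6×34.125) = 194.7 kips.
Governing: min(360.5, 194.7) = 194.7 kips → bearing.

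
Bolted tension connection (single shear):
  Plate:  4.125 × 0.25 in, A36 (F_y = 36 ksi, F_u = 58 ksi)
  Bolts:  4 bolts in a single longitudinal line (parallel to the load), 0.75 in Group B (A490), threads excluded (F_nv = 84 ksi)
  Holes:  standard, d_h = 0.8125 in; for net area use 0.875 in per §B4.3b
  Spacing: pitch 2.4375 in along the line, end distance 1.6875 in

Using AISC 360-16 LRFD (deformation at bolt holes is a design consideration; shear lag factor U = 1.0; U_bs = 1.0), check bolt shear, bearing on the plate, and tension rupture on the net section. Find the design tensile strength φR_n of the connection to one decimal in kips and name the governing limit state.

Bolt shear: A_b = π(0.75)²/4 = 0.44179 in². φR_n = 0.75 × 84 × 0.44179 × 4 × 1 = 111.3 kips.
Bearing (0.25 in plate, F_u = 58 ksi): end bolts L_c = 1.6875 − 0.8125/2 = 1.28125, R_n = min(1.2×1.28125×0.25×58, 2.4×0.75×0.25×58) = 22.294 kips/bolt; interior L_c = 2.4375 − 0.8125 = 1.625, R_n = 26.1 kips/bolt. φR_n = 0.75 × (1×22.294 + 3×26.1) = 75.4 kips.
Tension rupture (net): A_n = (4.125 − 1×0.875)×0.25 = 0.8125 in² (U = 1.0, A_e = A_n). φR_n = 0.75 × 58 × 0.8125 = 35.3 kips.
Governing: min(111.3, 75.4, 35.3) = 35.3 kips → net-section rupture.

35.3 kips (net-section rupture governs)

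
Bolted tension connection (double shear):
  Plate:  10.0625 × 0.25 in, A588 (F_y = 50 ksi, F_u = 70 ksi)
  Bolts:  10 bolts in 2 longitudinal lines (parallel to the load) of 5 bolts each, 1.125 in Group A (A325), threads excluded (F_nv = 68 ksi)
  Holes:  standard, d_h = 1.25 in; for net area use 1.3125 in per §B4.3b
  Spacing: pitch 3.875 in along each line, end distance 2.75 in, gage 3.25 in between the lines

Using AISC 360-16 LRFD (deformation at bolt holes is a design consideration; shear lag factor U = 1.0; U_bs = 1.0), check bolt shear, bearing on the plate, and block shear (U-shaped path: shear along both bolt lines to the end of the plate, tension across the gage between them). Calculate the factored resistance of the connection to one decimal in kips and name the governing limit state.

Bolt shear: A_b = π(1.125)²/4 = 0.99402 in². φR_n = 0.75 × 68 × 0.99402 × 10 × 2 = 1013.9 kips.
Bearing (0.25 in plate, F_u = 70 ksi): end bolts L_c = 2.75 − 1.25/2 = 2.125, R_n = min(1.2×2.125×0.25×70, 2.4×1.125×0.25×70) = 44.625 kips/bolt; interior L_c = 3.875 − 1.25 = 2.625, R_n = 47.25 kips/bolt. φR_n = 0.75 × (2×44.625 + 8×47.25) = 350.4 kips.
Block shear: shear path 2×[2.75+4×3.875] = 2×18.25 in, A_gv = 9.125, A_nv = 2×(18.25 − 4.5×1.3125)×0.25 = 6.1719 in²; tension across gage: (3.25 − 1×1.3125)×0.25 = 0.48438 in². R_n = min(0.6×70×6.1719, 0.6×50×9.125) + 1.0×70×0.48438 = min(259.22, 273.75) + 33.907 = 293.13 kips. φR_n = 0.75 × 293.13 = 219.8 kips.
Governing: min(1013.9, 350.4, 219.8) = 219.8 kips → block shear.

219.8 kips (block shear governs)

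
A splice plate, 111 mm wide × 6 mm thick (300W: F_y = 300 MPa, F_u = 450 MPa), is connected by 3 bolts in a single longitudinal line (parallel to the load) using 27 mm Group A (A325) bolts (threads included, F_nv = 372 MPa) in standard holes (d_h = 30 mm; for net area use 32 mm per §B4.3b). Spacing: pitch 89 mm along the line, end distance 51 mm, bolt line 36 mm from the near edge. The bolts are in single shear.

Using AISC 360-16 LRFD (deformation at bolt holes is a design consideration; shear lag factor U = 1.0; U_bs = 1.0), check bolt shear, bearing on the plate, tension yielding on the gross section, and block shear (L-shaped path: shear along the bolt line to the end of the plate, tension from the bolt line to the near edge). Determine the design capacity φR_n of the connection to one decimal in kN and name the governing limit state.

Bolt shear: A_b = π(27)²/4 = 572.56 mm². φR_n = 0.75 × 372 × 572.56 × 3 × 1 = 479.2 kN.
Bearing (6 mm plate, F_u = 450 MPa): end bolts L_c = 51 − 30/2 = 36, R_n = min(1.2×36×6×450, 2.4×27×6×450) = 116.64 kN/bolt; interior L_c = 89 − 30 = 59, R_n = 174.96 kN/bolt. φR_n = 0.75 × (1×116.64 + 2×174.96) = 349.9 kN.
Tension yield (gross): A_g = 111×6 = 666 mm². φR_n = 0.90 × 300 × 666 = 179.8 kN.
Block shear: shear path 1×[51+2×89] = 1×229 mm, A_gv = 1374, A_nv = 1×(229 − 2.5×32)×6 = 894 mm²; tension to near edge: (36 − 0.5×32)×6 = 120 mm². R_n = min(0.6×450×894, 0.6×300×1374) + 1.0×450×120 = min(241.38, 247.32) + 54 = 295.38 kN. φR_n = 0.75 × 295.38 = 221.5 kN.
Governing: min(479.2, 349.9, 179.8, 221.5) = 179.8 kN → gross-section yield.

179.8 kN (gross-section yield governs)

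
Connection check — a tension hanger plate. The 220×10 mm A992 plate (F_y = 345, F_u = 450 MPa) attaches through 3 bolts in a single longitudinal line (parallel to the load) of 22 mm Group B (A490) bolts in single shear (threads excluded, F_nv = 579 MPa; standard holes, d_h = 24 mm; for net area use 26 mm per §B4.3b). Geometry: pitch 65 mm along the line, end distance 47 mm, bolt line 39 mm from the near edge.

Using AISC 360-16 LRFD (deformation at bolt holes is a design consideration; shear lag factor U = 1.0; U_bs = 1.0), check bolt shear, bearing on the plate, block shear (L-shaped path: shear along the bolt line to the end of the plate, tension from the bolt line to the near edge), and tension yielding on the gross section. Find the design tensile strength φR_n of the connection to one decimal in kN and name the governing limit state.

Bolt shear: A_b = π(22)²/4 = 380.13 mm². φR_n = 0.75 × 579 × 380.13 × 3 × 1 = 495.2 kN.
Bearing (10 mm plate, F_u = 450 MPa): end bolts L_c = 47 − 24/2 = 35, R_n = min(1.2×35×10×450, 2.4×22×10×450) = 189 kN/bolt; interior L_c = 65 − 24 = 41, R_n = 221.4 kN/bolt. φR_n = 0.75 × (1×189 + 2×221.4) = 473.9 kN.
Block shear: shear path 1×[47+2×65] = 1×177 mm, A_gv = 1770, A_nv = 1×(177 − 2.5×26)×10 = 1120 mm²; tension to near edge: (39 − 0.5×26)×10 = 260 mm². R_n = min(0.6×450×1120, 0.6×345×1770) + 1.0×450×260 = min(302.4, 366.39) + 117 = 419.4 kN. φR_n = 0.75 × 419.4 = 314.6 kN.
Tension yield (gross): A_g = 220×10 = 2200 mm². φR_n = 0.90 × 345 × 2200 = 683.1 kN.
Governing: min(495.2, 473.9, 314.6, 683.1) = 314.6 kN → block shear.

314.6 kN (block shear governs)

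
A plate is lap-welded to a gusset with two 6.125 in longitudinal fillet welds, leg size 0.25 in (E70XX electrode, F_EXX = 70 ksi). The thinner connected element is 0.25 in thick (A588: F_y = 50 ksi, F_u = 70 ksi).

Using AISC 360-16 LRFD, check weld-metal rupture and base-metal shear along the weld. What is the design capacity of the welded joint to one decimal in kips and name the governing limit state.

Weld metal: throat = 0.707×0.25 = 0.17675 in, L = 2×6.125 = 12.25 in. φR_n = 0.75 × 0.6 × 70 × 0.17675 × 12.25 = 68.2 kips.
Base metal shear (0.25 in plate): yield φR_n = 1.0×0.6×50×0.25×12.25 = 91.9 kips; rupture φR_n = 0.75×0.6×70×0.25×12.25 = 96.5 kips; take 91.9 kips (yield).
Governing: min(68.2, 91.9) = 68.2 kips → weld metal.

68.2 kips (weld metal governs)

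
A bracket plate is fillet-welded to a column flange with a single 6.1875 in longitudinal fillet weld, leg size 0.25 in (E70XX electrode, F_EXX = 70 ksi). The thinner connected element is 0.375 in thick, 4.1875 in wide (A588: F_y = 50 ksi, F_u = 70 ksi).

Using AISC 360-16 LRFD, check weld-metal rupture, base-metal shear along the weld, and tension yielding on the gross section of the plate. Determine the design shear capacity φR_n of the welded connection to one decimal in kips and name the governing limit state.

34.4 kips (weld metal governs)

Weld metal: throat = 0.707×0.25 = 0.17675 in, L = 6.1875 in. φR_n = 0.75 × 0.6 × 70 × 0.17675 × 6.1875 = 34.4 kips.
Base metal shear (0.375 in plate): yield φR_n = 1.0×0.6×50×0.375×6.1875 = 69.6 kips; rupture φR_n = 0.75×0.6×70×0.375×6.1875 = 73.1 kips; take 69.6 kips (yield).
Tension yield (gross): A_g = 4.1875×0.375 = 1.5703 in². φR_n = 0.90 × 50 × 1.5703 = 70.7 kips.
Governing: min(34.4, 69.6, 70.7) = 34.4 kips → weld metal.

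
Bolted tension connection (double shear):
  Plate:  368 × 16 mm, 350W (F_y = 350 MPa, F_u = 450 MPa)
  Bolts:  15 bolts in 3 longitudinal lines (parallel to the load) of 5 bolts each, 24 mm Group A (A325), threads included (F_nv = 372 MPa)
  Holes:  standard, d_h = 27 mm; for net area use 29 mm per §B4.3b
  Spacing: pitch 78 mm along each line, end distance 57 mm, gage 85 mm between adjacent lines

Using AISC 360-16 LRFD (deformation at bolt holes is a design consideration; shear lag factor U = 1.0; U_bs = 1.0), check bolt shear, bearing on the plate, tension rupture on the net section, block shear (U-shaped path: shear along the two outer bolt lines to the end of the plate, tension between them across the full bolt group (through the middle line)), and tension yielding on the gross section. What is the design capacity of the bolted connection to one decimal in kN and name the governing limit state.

Bolt shear: A_b = π(24)²/4 = 452.39 mm². φR_n = 0.75 × 372 × 452.39 × 15 × 2 = 3786.5 kN.
Bearing (16 mm plate, F_u = 450 MPa): end bolts L_c = 57 − 27/2 = 43.5, R_n = min(1.2×43.5×16×450, 2.4×24×16×450) = 375.84 kN/bolt; interior L_c = 78 − 27 = 51, R_n = 414.72 kN/bolt. φR_n = 0.75 × (3×375.84 + 12×414.72) = 4578.1 kN.
Tension rupture (net): A_n = (368 − 3×29)×16 = 4496 mm² (U = 1.0, A_e = A_n). φR_n = 0.75 × 450 × 4496 = 1517.4 kN.
Block shear: shear path 2×[57+4×78] = 2×369 mm, A_gv = 11808, A_nv = 2×(369 − 4.5×29)×16 = 7632 mm²; tension across gage: (170 − 2×29)×16 = 1792 mm². R_n = min(0.6×450×7632, 0.6×350×11808) + 1.0×450×1792 = min(2060.6, 2479.7) + 806.4 = 2867 kN. φR_n = 0.75 × 2867 = 2150.3 kN.
Tension yield (gross): A_g = 368×16 = 5888 mm². φR_n = 0.90 × 350 × 5888 = 1854.7 kN.
Governing: min(3786.5, 4578.1, 1517.4, 2150.3, 1854.7) = 1517.4 kN → net-section rupture.

1517.4 kN (net-section rupture governs)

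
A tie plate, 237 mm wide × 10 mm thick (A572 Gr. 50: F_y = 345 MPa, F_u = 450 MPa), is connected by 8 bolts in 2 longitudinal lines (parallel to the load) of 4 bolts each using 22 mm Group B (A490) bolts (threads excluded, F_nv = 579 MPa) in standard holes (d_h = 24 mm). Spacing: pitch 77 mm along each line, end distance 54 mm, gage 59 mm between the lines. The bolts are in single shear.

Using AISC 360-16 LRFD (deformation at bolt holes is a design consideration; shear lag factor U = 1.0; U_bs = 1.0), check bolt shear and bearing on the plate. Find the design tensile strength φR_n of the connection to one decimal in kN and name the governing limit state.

Bolt shear: A_b = π(22)²/4 = 380.13 mm². φR_n = 0.75 × 579 × 380.13 × 8 × 1 = 1320.6 kN.
Bearing (10 mm plate, F_u = 450 MPa): end bolts L_c = 54 − 24/2 = 42, R_n = min(1.2×42×10×450, 2.4×22×10×450) = 226.8 kN/bolt; interior L_c = 77 − 24 = 53, R_n = 237.6 kN/bolt. φR_n = 0.75 × (2×226.8 + 6×237.6) = 1409.4 kN.
Governing: min(1320.6, 1409.4) = 1320.6 kN → bolt shear.

1320.6 kN (bolt shear governs)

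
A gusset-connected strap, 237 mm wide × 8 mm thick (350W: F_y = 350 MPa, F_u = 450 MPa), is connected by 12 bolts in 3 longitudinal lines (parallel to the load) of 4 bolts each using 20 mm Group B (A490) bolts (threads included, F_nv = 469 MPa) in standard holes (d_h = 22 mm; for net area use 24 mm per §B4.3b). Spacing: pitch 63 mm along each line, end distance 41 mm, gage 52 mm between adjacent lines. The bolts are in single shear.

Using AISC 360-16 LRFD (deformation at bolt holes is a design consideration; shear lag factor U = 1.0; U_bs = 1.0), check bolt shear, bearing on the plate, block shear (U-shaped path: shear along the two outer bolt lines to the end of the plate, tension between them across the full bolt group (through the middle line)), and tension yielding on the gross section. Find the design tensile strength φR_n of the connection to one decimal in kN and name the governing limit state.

597.2 kN (gross-section yield governs)

Bolt shear: A_b = π(20)²/4 = 314.16 mm². φR_n = 0.75 × 469 × 314.16 × 12 × 1 = 1326.1 kN.
Bearing (8 mm plate, F_u = 450 MPa): end bolts L_c = 41 − 22/2 = 30, R_n = min(1.2×30×8×450, 2.4×20×8×450) = 129.6 kN/bolt; interior L_c = 63 − 22 = 41, R_n = 172.8 kN/bolt. φR_n = 0.75 × (3×129.6 + 9×172.8) = 1458.0 kN.
Block shear: shear path 2×[41+3×63] = 2×230 mm, A_gv = 3680, A_nv = 2×(230 − 3.5×24)×8 = 2336 mm²; tension across gage: (104 − 2×24)×8 = 448 mm². R_n = min(0.6×450×2336, 0.6×350×3680) + 1.0×450×448 = min(630.72, 772.8) + 201.6 = 832.32 kN. φR_n = 0.75 × 832.32 = 624.2 kN.
Tension yield (gross): A_g = 237×8 = 1896 mm². φR_n = 0.90 × 350 × 1896 = 597.2 kN.
Governing: min(1326.1, 1458.0, 624.2, 597.2) = 597.2 kN → gross-section yield.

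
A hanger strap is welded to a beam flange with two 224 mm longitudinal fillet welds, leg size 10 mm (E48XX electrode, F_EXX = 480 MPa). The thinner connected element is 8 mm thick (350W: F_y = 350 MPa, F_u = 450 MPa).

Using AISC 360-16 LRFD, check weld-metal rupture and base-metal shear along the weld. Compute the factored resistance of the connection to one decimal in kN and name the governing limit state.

Weld metal: throat = 0.707×10 = 7.07 mm, L = 2×224 = 448 mm. φR_n = 0.75 × 0.6 × 480 × 7.07 × 448 = 684.1 kN.
Base metal shear (8 mm plate): yield φR_n = 1.0×0.6×350×8×448 = 752.6 kN; rupture φR_n = 0.75×0.6×450×8×448 = 725.8 kN; take 725.8 kN (rupture).
Governing: min(684.1, 725.8) = 684.1 kN → weld metal.

684.1 kN (weld metal governs)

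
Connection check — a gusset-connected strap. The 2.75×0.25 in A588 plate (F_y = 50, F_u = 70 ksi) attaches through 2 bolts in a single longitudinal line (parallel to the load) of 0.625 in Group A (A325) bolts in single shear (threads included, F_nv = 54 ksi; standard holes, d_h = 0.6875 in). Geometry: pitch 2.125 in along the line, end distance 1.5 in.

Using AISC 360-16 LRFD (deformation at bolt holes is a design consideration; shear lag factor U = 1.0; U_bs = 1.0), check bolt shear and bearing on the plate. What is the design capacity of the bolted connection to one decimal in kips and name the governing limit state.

Bolt shear: A_b = π(0.625)²/4 = 0.3068 in². φR_n = 0.75 × 54 × 0.3068 × 2 × 1 = 24.9 kips.
Bearing (0.25 in plate, F_u = 70 ksi): end bolts L_c = 1.5 − 0.6875/2 = 1.15625, R_n = min(1.2×1.15625×0.25×70, 2.4×0.625×0.25×70) = 24.281 kips/bolt; interior L_c = 2.125 − 0.6875 = 1.4375, R_n = 26.25 kips/bolt. φR_n = 0.75 × (1×24.281 + 1×26.25) = 37.9 kips.
Governing: min(24.9, 37.9) = 24.9 kips → bolt shear.

24.9 kips (bolt shear governs)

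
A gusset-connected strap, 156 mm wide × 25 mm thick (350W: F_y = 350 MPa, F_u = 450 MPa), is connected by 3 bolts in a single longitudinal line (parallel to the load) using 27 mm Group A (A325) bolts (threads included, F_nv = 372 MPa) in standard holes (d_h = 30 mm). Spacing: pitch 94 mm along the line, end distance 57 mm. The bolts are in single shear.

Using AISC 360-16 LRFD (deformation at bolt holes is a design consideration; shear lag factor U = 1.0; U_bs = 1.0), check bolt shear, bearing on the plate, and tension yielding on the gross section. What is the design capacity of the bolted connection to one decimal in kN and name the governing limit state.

Bolt shear: A_b = π(27)²/4 = 572.56 mm². φR_n = 0.75 × 372 × 572.56 × 3 × 1 = 479.2 kN.
Bearing (25 mm plate, F_u = 450 MPa): end bolts L_c = 57 − 30/2 = 42, R_n = min(1.2×42×25×450, 2.4×27×25×450) = 567 kN/bolt; interior L_c = 94 − 30 = 64, R_n = 729 kN/bolt. φR_n = 0.75 × (1×567 + 2×729) = 1518.8 kN.
Tension yield (gross): A_g = 156×25 = 3900 mm². φR_n = 0.90 × 350 × 3900 = 1228.5 kN.
Governing: min(479.2, 1518.8, 1228.5) = 479.2 kN → bolt shear.

479.2 kN (bolt shear governs)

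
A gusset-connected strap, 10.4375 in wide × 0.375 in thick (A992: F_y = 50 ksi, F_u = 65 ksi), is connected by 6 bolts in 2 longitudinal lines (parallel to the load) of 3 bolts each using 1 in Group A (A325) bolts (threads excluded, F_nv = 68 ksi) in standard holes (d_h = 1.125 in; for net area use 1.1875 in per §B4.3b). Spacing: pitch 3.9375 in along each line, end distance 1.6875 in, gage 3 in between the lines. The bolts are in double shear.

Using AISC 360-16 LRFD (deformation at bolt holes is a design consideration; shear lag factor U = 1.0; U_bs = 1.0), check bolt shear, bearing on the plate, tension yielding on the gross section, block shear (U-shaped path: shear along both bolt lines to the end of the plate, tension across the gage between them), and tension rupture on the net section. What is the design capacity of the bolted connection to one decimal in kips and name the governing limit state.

147.4 kips (net-section rupture governs)

Bolt shear: A_b = π(1)²/4 = 0.7854 in². φR_n = 0.75 × 68 × 0.7854 × 6 × 2 = 480.7 kips.
Bearing (0.375 in plate, F_u = 65 ksi): end bolts L_c = 1.6875 − 1.125/2 = 1.125, R_n = min(1.2×1.125×0.375×65, 2.4×1×0.375×65) = 32.906 kips/bolt; interior L_c = 3.9375 − 1.125 = 2.8125, R_n = 58.5 kips/bolt. φR_n = 0.75 × (2×32.906 + 4×58.5) = 224.9 kips.
Tension yield (gross): A_g = 10.4375×0.375 = 3.9141 in². φR_n = 0.90 × 50 × 3.9141 = 176.1 kips.
Block shear: shear path 2×[1.6875+2×3.9375] = 2×9.5625 in, A_gv = 7.1719, A_nv = 2×(9.5625 − 2.5×1.1875)×0.375 = 4.9453 in²; tension across gage: (3 − 1×1.1875)×0.375 = 0.67969 in². R_n = min(0.6×65×4.9453, 0.6×50×7.1719) + 1.0×65×0.67969 = min(192.87, 215.16) + 44.18 = 237.05 kips. φR_n = 0.75 × 237.05 = 177.8 kips.
Tension rupture (net): A_n = (10.4375 − 2×1.1875)×0.375 = 3.0234 in² (U = 1.0, A_e = A_n). φR_n = 0.75 × 65 × 3.0234 = 147.4 kips.
Governing: min(480.7, 224.9, 176.1, 177.8, 147.4) = 147.4 kips → net-section rupture.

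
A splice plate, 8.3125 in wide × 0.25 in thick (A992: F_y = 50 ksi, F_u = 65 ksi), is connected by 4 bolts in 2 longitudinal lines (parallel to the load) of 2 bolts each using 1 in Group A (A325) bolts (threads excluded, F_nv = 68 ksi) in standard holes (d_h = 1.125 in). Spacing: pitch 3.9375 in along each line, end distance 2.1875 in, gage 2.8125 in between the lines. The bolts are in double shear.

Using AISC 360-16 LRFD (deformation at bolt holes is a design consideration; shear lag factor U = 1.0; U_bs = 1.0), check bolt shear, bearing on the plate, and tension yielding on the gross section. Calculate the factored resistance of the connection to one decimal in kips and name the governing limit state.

93.5 kips (gross-section yield governs)

Bolt shear: A_b = π(1)²/4 = 0.7854 in². φR_n = 0.75 × 68 × 0.7854 × 4 × 2 = 320.4 kips.
Bearing (0.25 in plate, F_u = 65 ksi): end bolts L_c = 2.1875 − 1.125/2 = 1.625, R_n = min(1.2×1.625×0.25×65, 2.4×1×0.25×65) = 31.688 kips/bolt; interior L_c = 3.9375 − 1.125 = 2.8125, R_n = 39 kips/bolt. φR_n = 0.75 × (2×31.688 + 2×39) = 106.0 kips.
Tension yield (gross): A_g = 8.3125×0.25 = 2.0781 in². φR_n = 0.90 × 50 × 2.0781 = 93.5 kips.
Governing: min(320.4, 106.0, 93.5) = 93.5 kips → gross-section yield.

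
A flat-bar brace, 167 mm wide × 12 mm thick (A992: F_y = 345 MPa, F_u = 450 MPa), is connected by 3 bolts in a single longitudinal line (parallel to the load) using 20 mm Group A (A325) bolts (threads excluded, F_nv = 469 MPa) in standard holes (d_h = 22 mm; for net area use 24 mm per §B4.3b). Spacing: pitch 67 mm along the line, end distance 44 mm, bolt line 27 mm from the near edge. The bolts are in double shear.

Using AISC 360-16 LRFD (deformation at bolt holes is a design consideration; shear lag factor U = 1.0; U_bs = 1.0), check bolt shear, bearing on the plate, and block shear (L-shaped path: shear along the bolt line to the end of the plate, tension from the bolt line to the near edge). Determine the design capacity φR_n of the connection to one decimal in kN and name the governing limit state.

Bolt shear: A_b = π(20)²/4 = 314.16 mm². φR_n = 0.75 × 469 × 314.16 × 3 × 2 = 663.0 kN.
Bearing (12 mm plate, F_u = 450 MPa): end bolts L_c = 44 − 22/2 = 33, R_n = min(1.2×33×12×450, 2.4×20×12×450) = 213.84 kN/bolt; interior L_c = 67 − 22 = 45, R_n = 259.2 kN/bolt. φR_n = 0.75 × (1×213.84 + 2×259.2) = 549.2 kN.
Block shear: shear path 1×[44+2×67] = 1×178 mm, A_gv = 2136, A_nv = 1×(178 − 2.5×24)×12 = 1416 mm²; tension to near edge: (27 − 0.5×24)×12 = 180 mm². R_n = min(0.6×450×1416, 0.6×345×2136) + 1.0×450×180 = min(382.32, 442.15) + 81 = 463.32 kN. φR_n = 0.75 × 463.32 = 347.5 kN.
Governing: min(663.0, 549.2, 347.5) = 347.5 kN → block shear.

347.5 kN (block shear governs)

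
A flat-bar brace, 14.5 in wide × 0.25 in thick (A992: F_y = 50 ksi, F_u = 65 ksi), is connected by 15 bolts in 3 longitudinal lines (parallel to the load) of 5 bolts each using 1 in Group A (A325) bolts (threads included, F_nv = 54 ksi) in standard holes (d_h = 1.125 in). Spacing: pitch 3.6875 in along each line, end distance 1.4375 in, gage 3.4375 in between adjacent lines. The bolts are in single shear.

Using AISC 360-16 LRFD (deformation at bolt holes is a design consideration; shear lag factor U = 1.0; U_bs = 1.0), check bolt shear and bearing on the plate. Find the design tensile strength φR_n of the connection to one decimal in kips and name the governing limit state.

389.4 kips (bearing governs)

Bolt shear: A_b = π(1)²/4 = 0.7854 in². φR_n = 0.75 × 54 × 0.7854 × 15 × 1 = 477.1 kips.
Bearing (0.25 in plate, F_u = 65 ksi): end bolts L_c = 1.4375 − 1.125/2 = 0.875, R_n = min(1.2×0.875×0.25×65, 2.4×1×0.25×65) = 17.063 kips/bolt; interior L_c = 3.6875 − 1.125 = 2.5625, R_n = 39 kips/bolt. φR_n = 0.75 × (3×17.063 + 12×39) = 389.4 kips.
Governing: min(477.1, 389.4) = 389.4 kips → bearing.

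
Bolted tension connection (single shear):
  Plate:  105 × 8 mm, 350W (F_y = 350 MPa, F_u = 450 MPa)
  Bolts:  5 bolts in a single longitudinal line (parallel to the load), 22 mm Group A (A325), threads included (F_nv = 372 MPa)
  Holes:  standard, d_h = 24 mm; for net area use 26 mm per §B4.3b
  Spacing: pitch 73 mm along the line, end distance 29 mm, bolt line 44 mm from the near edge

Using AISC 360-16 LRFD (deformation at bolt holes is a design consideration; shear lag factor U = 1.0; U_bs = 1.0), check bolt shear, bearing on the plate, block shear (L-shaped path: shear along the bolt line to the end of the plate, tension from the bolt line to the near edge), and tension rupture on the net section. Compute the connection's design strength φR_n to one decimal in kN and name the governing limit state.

213.3 kN (net-section rupture governs)

Bolt shear: A_b = π(22)²/4 = 380.13 mm². φR_n = 0.75 × 372 × 380.13 × 5 × 1 = 530.3 kN.
Bearing (8 mm plate, F_u = 450 MPa): end bolts L_c = 29 − 24/2 = 17, R_n = min(1.2×17×8×450, 2.4×22×8×450) = 73.44 kN/bolt; interior L_c = 73 − 24 = 49, R_n = 190.08 kN/bolt. φR_n = 0.75 × (1×73.44 + 4×190.08) = 625.3 kN.
Block shear: shear path 1×[29+4×73] = 1×321 mm, A_gv = 2568, A_nv = 1×(321 − 4.5×26)×8 = 1632 mm²; tension to near edge: (44 − 0.5×26)×8 = 248 mm². R_n = min(0.6×450×1632, 0.6×350×2568) + 1.0×450×248 = min(440.64, 539.28) + 111.6 = 552.24 kN. φR_n = 0.75 × 552.24 = 414.2 kN.
Tension rupture (net): A_n = (105 − 1×26)×8 = 632 mm² (U = 1.0, A_e = A_n). φR_n = 0.75 × 450 × 632 = 213.3 kN.
Governing: min(530.3, 625.3, 414.2, 213.3) = 213.3 kN → net-section rupture.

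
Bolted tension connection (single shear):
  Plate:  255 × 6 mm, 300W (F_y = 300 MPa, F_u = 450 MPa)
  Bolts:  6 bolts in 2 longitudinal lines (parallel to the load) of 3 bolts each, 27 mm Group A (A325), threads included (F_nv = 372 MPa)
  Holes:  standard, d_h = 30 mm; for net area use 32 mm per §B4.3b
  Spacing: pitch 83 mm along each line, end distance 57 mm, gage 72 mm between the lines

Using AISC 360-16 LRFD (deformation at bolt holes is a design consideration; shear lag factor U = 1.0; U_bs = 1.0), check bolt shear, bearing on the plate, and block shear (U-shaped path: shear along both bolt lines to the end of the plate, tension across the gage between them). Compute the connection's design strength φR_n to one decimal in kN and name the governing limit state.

428.5 kN (block shear governs)

Bolt shear: A_b = π(27)²/4 = 572.56 mm². φR_n = 0.75 × 372 × 572.56 × 6 × 1 = 958.5 kN.
Bearing (6 mm plate, F_u = 450 MPa): end bolts L_c = 57 − 30/2 = 42, R_n = min(1.2×42×6×450, 2.4×27×6×450) = 136.08 kN/bolt; interior L_c = 83 − 30 = 53, R_n = 171.72 kN/bolt. φR_n = 0.75 × (2×136.08 + 4×171.72) = 719.3 kN.
Block shear: shear path 2×[57+2×83] = 2×223 mm, A_gv = 2676, A_nv = 2×(223 − 2.5×32)×6 = 1716 mm²; tension across gage: (72 − 1×32)×6 = 240 mm². R_n = min(0.6×450×1716, 0.6×300×2676) + 1.0×450×240 = min(463.32, 481.68) + 108 = 571.32 kN. φR_n = 0.75 × 571.32 = 428.5 kN.
Governing: min(958.5, 719.3, 428.5) = 428.5 kN → block shear.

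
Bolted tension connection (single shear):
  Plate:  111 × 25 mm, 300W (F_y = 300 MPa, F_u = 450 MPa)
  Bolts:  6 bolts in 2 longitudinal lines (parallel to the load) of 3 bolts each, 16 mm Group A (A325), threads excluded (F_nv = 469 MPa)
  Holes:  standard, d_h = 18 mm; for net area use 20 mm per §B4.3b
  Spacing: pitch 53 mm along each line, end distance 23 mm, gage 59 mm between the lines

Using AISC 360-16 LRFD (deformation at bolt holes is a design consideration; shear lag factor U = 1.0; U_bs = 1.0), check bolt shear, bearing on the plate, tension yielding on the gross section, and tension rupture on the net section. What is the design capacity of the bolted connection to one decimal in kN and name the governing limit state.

424.3 kN (bolt shear governs)

Bolt shear: A_b = π(16)²/4 = 201.06 mm². φR_n = 0.75 × 469 × 201.06 × 6 × 1 = 424.3 kN.
Bearing (25 mm plate, F_u = 450 MPa): end bolts L_c = 23 − 18/2 = 14, R_n = min(1.2×14×25×450, 2.4×16×25×450) = 189 kN/bolt; interior L_c = 53 − 18 = 35, R_n = 432 kN/bolt. φR_n = 0.75 × (2×189 + 4×432) = 1579.5 kN.
Tension yield (gross): A_g = 111×25 = 2775 mm². φR_n = 0.90 × 300 × 2775 = 749.3 kN.
Tension rupture (net): A_n = (111 − 2×20)×25 = 1775 mm² (U = 1.0, A_e = A_n). φR_n = 0.75 × 450 × 1775 = 599.1 kN.
Governing: min(424.3, 1579.5, 749.3, 599.1) = 424.3 kN → bolt shear.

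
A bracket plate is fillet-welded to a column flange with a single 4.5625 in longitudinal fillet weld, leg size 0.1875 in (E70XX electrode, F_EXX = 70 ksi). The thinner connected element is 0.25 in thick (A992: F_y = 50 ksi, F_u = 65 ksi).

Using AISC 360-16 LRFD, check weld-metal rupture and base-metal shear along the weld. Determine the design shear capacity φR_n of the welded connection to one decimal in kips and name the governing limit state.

19.1 kips (weld metal governs)

Weld metal: throat = 0.707×0.1875 = 0.13256 in, L = 4.5625 in. φR_n = 0.75 × 0.6 × 70 × 0.13256 × 4.5625 = 19.1 kips.
Base metal shear (0.25 in plate): yield φR_n = 1.0×0.6×50×0.25×4.5625 = 34.2 kips; rupture φR_n = 0.75×0.6×65×0.25×4.5625 = 33.4 kips; take 33.4 kips (rupture).
Governing: min(19.1, 33.4) = 19.1 kips → weld metal.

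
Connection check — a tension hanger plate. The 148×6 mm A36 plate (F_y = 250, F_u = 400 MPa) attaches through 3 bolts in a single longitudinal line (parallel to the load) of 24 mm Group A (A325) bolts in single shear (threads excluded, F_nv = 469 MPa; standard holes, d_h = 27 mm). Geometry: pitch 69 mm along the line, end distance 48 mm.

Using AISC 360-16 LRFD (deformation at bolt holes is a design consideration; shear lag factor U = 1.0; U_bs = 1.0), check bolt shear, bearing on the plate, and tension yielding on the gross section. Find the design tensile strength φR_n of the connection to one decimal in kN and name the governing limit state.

199.8 kN (gross-section yield governs)

Bolt shear: A_b = π(24)²/4 = 452.39 mm². φR_n = 0.75 × 469 × 452.39 × 3 × 1 = 477.4 kN.
Bearing (6 mm plate, F_u = 400 MPa): end bolts L_c = 48 − 27/2 = 34.5, R_n = min(1.2×34.5×6×400, 2.4×24×6×400) = 99.36 kN/bolt; interior L_c = 69 − 27 = 42, R_n = 120.96 kN/bolt. φR_n = 0.75 × (1×99.36 + 2×120.96) = 256.0 kN.
Tension yield (gross): A_g = 148×6 = 888 mm². φR_n = 0.90 × 250 × 888 = 199.8 kN.
Governing: min(477.4, 256.0, 199.8) = 199.8 kN → gross-section yield.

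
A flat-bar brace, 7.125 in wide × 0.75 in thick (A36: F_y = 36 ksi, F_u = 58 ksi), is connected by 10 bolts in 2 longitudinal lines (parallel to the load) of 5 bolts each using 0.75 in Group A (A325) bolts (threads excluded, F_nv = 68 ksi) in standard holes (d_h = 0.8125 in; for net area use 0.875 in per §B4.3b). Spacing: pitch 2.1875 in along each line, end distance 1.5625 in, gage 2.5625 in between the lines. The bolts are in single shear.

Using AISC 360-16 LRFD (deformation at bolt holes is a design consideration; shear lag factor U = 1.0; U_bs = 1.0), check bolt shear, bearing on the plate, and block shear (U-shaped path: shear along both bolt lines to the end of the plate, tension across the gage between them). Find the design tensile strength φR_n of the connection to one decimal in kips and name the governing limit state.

225.3 kips (bolt shear governs)

Bolt shear: A_b = π(0.75)²/4 = 0.44179 in². φR_n = 0.75 × 68 × 0.44179 × 10 × 1 = 225.3 kips.
Bearing (0.75 in plate, F_u = 58 ksi): end bolts L_c = 1.5625 − 0.8125/2 = 1.15625, R_n = min(1.2×1.15625×0.75×58, 2.4×0.75×0.75×58) = 60.356 kips/bolt; interior L_c = 2.1875 − 0.8125 = 1.375, R_n = 71.775 kips/bolt. φR_n = 0.75 × (2×60.356 + 8×71.775) = 521.2 kips.
Block shear: shear path 2×[1.5625+4×2.1875] = 2×10.3125 in, A_gv = 15.469, A_nv = 2×(10.3125 − 4.5×0.875)×0.75 = 9.5625 in²; tension across gage: (2.5625 − 1×0.875)×0.75 = 1.2656 in². R_n = min(0.6×58×9.5625, 0.6×36×15.469) + 1.0×58×1.2656 = min(332.78, 334.13) + 73.405 = 406.19 kips. φR_n = 0.75 × 406.19 = 304.6 kips.
Governing: min(225.3, 521.2, 304.6) = 225.3 kips → bolt shear.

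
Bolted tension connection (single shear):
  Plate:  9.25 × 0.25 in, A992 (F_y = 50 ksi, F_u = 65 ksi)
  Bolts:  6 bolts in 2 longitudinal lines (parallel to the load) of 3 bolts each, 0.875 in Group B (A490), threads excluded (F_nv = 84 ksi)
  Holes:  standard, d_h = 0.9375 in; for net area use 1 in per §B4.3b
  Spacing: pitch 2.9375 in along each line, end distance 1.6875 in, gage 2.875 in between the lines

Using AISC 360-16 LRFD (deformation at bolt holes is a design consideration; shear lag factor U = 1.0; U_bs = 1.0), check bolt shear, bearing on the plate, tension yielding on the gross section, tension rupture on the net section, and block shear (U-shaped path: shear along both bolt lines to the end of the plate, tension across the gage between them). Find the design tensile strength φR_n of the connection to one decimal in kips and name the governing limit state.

Bolt shear: A_b = π(0.875)²/4 = 0.60132 in². φR_n = 0.75 × 84 × 0.60132 × 6 × 1 = 227.3 kips.
Bearing (0.25 in plate, F_u = 65 ksi): end bolts L_c = 1.6875 − 0.9375/2 = 1.21875, R_n = min(1.2×1.21875×0.25×65, 2.4×0.875×0.25×65) = 23.766 kips/bolt; interior L_c = 2.9375 − 0.9375 = 2, R_n = 34.125 kips/bolt. φR_n = 0.75 × (2×23.766 + 4×34.125) = 138.0 kips.
Tension yield (gross): A_g = 9.25×0.25 = 2.3125 in². φR_n = 0.90 × 50 × 2.3125 = 104.1 kips.
Tension rupture (net): A_n = (9.25 − 2×1)×0.25 = 1.8125 in² (U = 1.0, A_e = A_n). φR_n = 0.75 × 65 × 1.8125 = 88.4 kips.
Block shear: shear path 2×[1.6875+2×2.9375] = 2×7.5625 in, A_gv = 3.7813, A_nv = 2×(7.5625 − 2.5×1)×0.25 = 2.5313 in²; tension across gage: (2.875 − 1×1)×0.25 = 0.46875 in². R_n = min(0.6×65×2.5313, 0.6×50×3.7813) + 1.0×65×0.46875 = min(98.721, 113.44) + 30.469 = 129.19 kips. φR_n = 0.75 × 129.19 = 96.9 kips.
Governing: min(227.3, 138.0, 104.1, 88.4, 96.9) = 88.4 kips → net-section rupture.

88.4 kips (net-section rupture governs)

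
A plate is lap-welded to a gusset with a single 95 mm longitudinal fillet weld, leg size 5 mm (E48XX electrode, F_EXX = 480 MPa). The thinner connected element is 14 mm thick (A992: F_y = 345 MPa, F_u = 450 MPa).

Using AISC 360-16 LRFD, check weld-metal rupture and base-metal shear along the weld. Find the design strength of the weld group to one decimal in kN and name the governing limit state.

Weld metal: throat = 0.707×5 = 3.535 mm, L = 95 mm. φR_n = 0.75 × 0.6 × 480 × 3.535 × 95 = 72.5 kN.
Base metal shear (14 mm plate): yield φR_n = 1.0×0.6×345×14×95 = 275.3 kN; rupture φR_n = 0.75×0.6×450×14×95 = 269.3 kN; take 269.3 kN (rupture).
Governing: min(72.5, 269.3) = 72.5 kN → weld metal.

72.5 kN (weld metal governs)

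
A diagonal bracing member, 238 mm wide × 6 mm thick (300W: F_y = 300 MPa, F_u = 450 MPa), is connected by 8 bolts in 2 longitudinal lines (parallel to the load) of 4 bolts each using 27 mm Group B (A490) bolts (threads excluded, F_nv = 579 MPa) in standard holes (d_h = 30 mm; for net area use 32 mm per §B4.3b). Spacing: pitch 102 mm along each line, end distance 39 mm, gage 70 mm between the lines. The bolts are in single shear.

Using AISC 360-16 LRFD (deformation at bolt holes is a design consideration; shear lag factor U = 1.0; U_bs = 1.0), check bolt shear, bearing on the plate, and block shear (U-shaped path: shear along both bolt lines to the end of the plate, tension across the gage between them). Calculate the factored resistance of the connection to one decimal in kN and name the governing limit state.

635.9 kN (block shear governs)

Bolt shear: A_b = π(27)²/4 = 572.56 mm². φR_n = 0.75 × 579 × 572.56 × 8 × 1 = 1989.1 kN.
Bearing (6 mm plate, F_u = 450 MPa): end bolts L_c = 39 − 30/2 = 24, R_n = min(1.2×24×6×450, 2.4×27×6×450) = 77.76 kN/bolt; interior L_c = 102 − 30 = 72, R_n = 174.96 kN/bolt. φR_n = 0.75 × (2×77.76 + 6×174.96) = 904.0 kN.
Block shear: shear path 2×[39+3×102] = 2×345 mm, A_gv = 4140, A_nv = 2×(345 − 3.5×32)×6 = 2796 mm²; tension across gage: (70 − 1×32)×6 = 228 mm². R_n = min(0.6×450×2796, 0.6×300×4140) + 1.0×450×228 = min(754.92, 745.2) + 102.6 = 847.8 kN. φR_n = 0.75 × 847.8 = 635.9 kN.
Governing: min(1989.1, 904.0, 635.9) = 635.9 kN → block shear.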